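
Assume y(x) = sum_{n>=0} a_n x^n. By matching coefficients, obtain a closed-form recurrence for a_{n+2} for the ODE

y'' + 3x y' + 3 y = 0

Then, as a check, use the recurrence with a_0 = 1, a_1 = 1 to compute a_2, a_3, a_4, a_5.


Substitute y = sum_n a_n x^n.
y''(x) has coefficient (n+2)(n+1) a_{n+2} at x^n;
3 x y'(x) has coefficient 3 n a_n at x^n (shift);
3 y(x) has coefficient 3 a_n at x^n.
Matching x^n: (n+2)(n+1) a_{n+2} + (3n + 3) a_n = 0.
Thus a_{n+2} = (-3n - 3) / ((n+1)(n+2)) * a_n.

Check with a_0 = 1, a_1 = 1 (apply the recurrence for n = 0, 1, 2, 3): a_0 = 1, a_1 = 1, a_2 = -3/2, a_3 = -1, a_4 = 9/8, a_5 = 3/5.

a_(n+2) = (-3n - 3) / ((n+1)(n+2)) * a_n; check: a_0 = 1, a_1 = 1, a_2 = -3/2, a_3 = -1, a_4 = 9/8, a_5 = 3/5


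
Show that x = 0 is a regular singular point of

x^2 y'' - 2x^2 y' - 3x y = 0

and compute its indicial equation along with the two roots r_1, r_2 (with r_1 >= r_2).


Divide by x^2 to reach normal form y'' + P_1(x) y' + P_2(x) y = 0 with P_1(x) = -2 and P_2(x) = -3/x.
x = 0 is a singular point because the y-coefficient -3/x has a pole at x = 0.
It is a regular singular point because x P_1(x) = p(x) = -2x and x^2 P_2(x) = q(x) = -3x are polynomials, hence analytic at x = 0.
p(0) = 0,  q(0) = 0.
Indicial equation: r(r-1) + p(0) r + q(0) = 0, i.e. r^2 + (p(0) - 1) r + q(0) = 0, i.e. r^2 - 1 r = 0.
Discriminant: (-1)^2 - 4(0) = 1, so r = (1 ± 1)/2.
Solving: r_1 = 1, r_2 = 0.

indicial: r^2 - 1 r = 0; roots r_1 = 1, r_2 = 0


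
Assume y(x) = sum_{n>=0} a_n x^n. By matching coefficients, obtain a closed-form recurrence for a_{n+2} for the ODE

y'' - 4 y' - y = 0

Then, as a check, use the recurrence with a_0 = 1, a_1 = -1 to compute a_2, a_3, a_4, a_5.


Substitute y = sum_n a_n x^n.
y''(x) has coefficient (n+2)(n+1) a_{n+2} at x^n;
-4 y'(x) has coefficient -4 (n+1) a_{n+1} at x^n;
-y(x) has coefficient -1 a_n at x^n.
Matching x^n: (n+2)(n+1) a_{n+2} - 4 (n+1) a_{n+1} - 1 a_n = 0.
Thus a_{n+2} = [4 (n+1) a_{n+1} + 1 a_n] / ((n+1)(n+2)).

Check with a_0 = 1, a_1 = -1 (apply the recurrence for n = 0, 1, 2, 3): a_0 = 1, a_1 = -1, a_2 = -3/2, a_3 = -13/6, a_4 = -55/24, a_5 = -233/120.

a_(n+2) = [4 (n+1) a_(n+1) + 1 a_n] / ((n+1)(n+2)); check: a_0 = 1, a_1 = -1, a_2 = -3/2, a_3 = -13/6, a_4 = -55/24, a_5 = -233/120


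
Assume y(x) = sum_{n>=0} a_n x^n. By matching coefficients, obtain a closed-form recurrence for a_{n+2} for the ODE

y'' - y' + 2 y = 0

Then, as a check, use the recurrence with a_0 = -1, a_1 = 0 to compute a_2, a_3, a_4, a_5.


Substitute y = sum_n a_n x^n.
y''(x) has coefficient (n+2)(n+1) a_{n+2} at x^n;
-y'(x) has coefficient -(n+1) a_{n+1} at x^n;
2 y(x) has coefficient 2 a_n at x^n.
Matching x^n: (n+2)(n+1) a_{n+2} - (n+1) a_{n+1} + 2 a_n = 0.
Thus a_{n+2} = [(n+1) a_{n+1} - 2 a_n] / ((n+1)(n+2)).

Check with a_0 = -1, a_1 = 0 (apply the recurrence for n = 0, 1, 2, 3): a_0 = -1, a_1 = 0, a_2 = 1, a_3 = 1/3, a_4 = -1/12, a_5 = -1/20.

a_(n+2) = [(n+1) a_(n+1) - 2 a_n] / ((n+1)(n+2)); check: a_0 = -1, a_1 = 0, a_2 = 1, a_3 = 1/3, a_4 = -1/12, a_5 = -1/20


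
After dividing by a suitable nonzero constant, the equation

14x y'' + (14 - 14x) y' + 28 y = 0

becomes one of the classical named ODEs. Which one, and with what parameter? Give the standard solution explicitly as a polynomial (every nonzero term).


All three coefficients share the factor 14; dividing through by 14 gives  x y'' + (1 - x) y' + 2 y = 0.
This matches the Laguerre equation x y'' + (1 - x) y' + n y = 0 with n = 2; the polynomial solution is L_2(x).
With y = sum_k a_k x^k, matching x^k gives (k+1)k a_{k+1} + (k+1) a_{k+1} - k a_k + n a_k = 0, i.e. (k+1)^2 a_{k+1} = (k - n) a_k = (k - 2) a_k. The right side vanishes at k = 2, so the series terminates at degree 2.
Standard normalization L_n(0) = 1 gives a_0 = 1. Work upward with a_{k+1} = (k - 2) a_k / (k+1)^2:
  a_1 = (0 - 2)(1) / 1^2 = -2/1 = -2
  a_2 = (1 - 2)(-2) / 2^2 = 2/4 = 1/2
Hence L_2(x) = x^2/2 - 2 x + 1.

L_2(x); series = x^2/2 - 2 x + 1


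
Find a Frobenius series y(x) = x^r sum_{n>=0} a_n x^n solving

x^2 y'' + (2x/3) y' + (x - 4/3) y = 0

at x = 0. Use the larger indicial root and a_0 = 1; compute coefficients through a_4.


Write in Frobenius form y'' + (p(x)/x) y' + (q(x)/x^2) y = 0:
  p(x) = 2/3,  q(x) = x - 4/3.
Indicial equation: r(r-1) + (2/3) r + (-4/3) = 0 -> roots r_1 = 4/3, r_2 = -1.
Take r = r_1 = 4/3. Let y(x) = x^r sum_{n>=0} a_n x^n with a_0 = 1.
Substitute y = x^r sum a_n x^n and match x^{r+n}. The recurrence is
  D(n) a_n + 1 a_{n-1} = 0,  where D(n) = (r+n)(r+n-1) + (2/3)(r+n) + (-4/3).
  a_n = -1 / D(n) * a_{n-1}.
Since the indicial polynomial factors as (r - r_1)(r - r_2), D(n) = (r_1 + n - r_1)(r_1 + n - r_2) = n(n + 7/3).
Evaluating step by step (a_0 = 1):
  n = 1: D(1) = 1(1 + 7/3) = 10/3; numerator = -1(1) = -1; a_1 = (-1)/(10/3) = -3/10
  n = 2: D(2) = 2(2 + 7/3) = 26/3; numerator = -1(-3/10) = 3/10; a_2 = (3/10)/(26/3) = 9/260
  n = 3: D(3) = 3(3 + 7/3) = 16; numerator = -1(9/260) = -9/260; a_3 = (-9/260)/(16) = -9/4160
  n = 4: D(4) = 4(4 + 7/3) = 76/3; numerator = -1(-9/4160) = 9/4160; a_4 = (9/4160)/(76/3) = 27/316160

r = 4/3; a_0 = 1; a_1 = -3/10; a_2 = 9/260; a_3 = -9/4160; a_4 = 27/316160


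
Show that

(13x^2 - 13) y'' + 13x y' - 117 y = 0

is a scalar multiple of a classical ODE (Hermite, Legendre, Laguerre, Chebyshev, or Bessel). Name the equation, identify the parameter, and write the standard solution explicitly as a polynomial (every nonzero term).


All three coefficients share the factor -13; dividing through by -13 gives  (1 - x^2) y'' - x y' + 9 y = 0.
This matches the Chebyshev equation (1 - x^2) y'' - x y' + n^2 y = 0 (note the -x y' term, not -2x y') with n^2 = 9, so n = 3; the polynomial solution is T_3(x).
With y = sum_k a_k x^k, matching x^k gives (k+2)(k+1) a_{k+2} = (k^2 - n^2) a_k = (k - 3)(k + 3) a_k. The right side vanishes at k = 3, so the series with the parity of 3 terminates at degree 3.
Standard normalization: leading coefficient of T_n is 2^(n-1), so a_3 = 2^2 = 4. Work downward with a_k = (k+1)(k+2) a_{k+2} / ((k - 3)(k + 3)):
  a_1 = (2)(3)(4) / ((1 - 3)(1 + 3)) = 24/(-8) = -3
Hence T_3(x) = 4 x^3 - 3 x.

T_3(x); series = 4 x^3 - 3 x


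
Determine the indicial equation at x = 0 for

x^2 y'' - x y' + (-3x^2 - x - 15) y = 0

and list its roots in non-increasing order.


Divide by x^2 to reach normal form y'' + P_1(x) y' + P_2(x) y = 0 with P_1(x) = -1/x and P_2(x) = -3 - 1/x - 15/x^2.
x = 0 is a singular point because the y'-coefficient -1/x has a pole at x = 0 and the y-coefficient -3 - 1/x - 15/x^2 has a pole at x = 0.
It is a regular singular point because x P_1(x) = p(x) = -1 and x^2 P_2(x) = q(x) = -3x^2 - x - 15 are polynomials, hence analytic at x = 0.
p(0) = -1,  q(0) = -15.
Indicial equation: r(r-1) + p(0) r + q(0) = 0, i.e. r^2 + (p(0) - 1) r + q(0) = 0, i.e. r^2 - 2 r - 15 = 0.
Discriminant: (-2)^2 - 4(-15) = 64, so r = (2 ± 8)/2.
Solving: r_1 = 5, r_2 = -3.

indicial: r^2 - 2 r - 15 = 0; roots r_1 = 5, r_2 = -3


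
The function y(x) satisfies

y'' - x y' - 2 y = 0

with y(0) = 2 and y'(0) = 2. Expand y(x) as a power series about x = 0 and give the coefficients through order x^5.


Ansatz: y(x) = sum_{n>=0} a_n x^n, so y'(x) = sum_{n>=1} n a_n x^(n-1) and y''(x) = sum_{n>=2} n(n-1) a_n x^(n-2).
Substitute into P(x) y'' + Q(x) y' + R(x) y = 0 with P(x) = 1, Q(x) = -x, R(x) = -2, and match powers of x.
Initial conditions: a_0 = 2, a_1 = 2.
Setting the coefficient of each power of x to zero and solving order by order (substituting the coefficients already found):
  x^0: 2 a_2 - 2 a_0 = 0  ->  2 a_2 = 2 a_0 = 4  ->  a_2 = 2
  x^1: 6 a_3 - 3 a_1 = 0  ->  6 a_3 = 3 a_1 = 6  ->  a_3 = 1
  x^2: 12 a_4 - 4 a_2 = 0  ->  12 a_4 = 4 a_2 = 8  ->  a_4 = 2/3
  x^3: 20 a_5 - 5 a_3 = 0  ->  20 a_5 = 5 a_3 = 5  ->  a_5 = 1/4
Truncated series: y(x) = 2 + 2 x + 2 x^2 + x^3 + (2/3) x^4 + (1/4) x^5 + O(x^6).

a_0 = 2; a_1 = 2; a_2 = 2; a_3 = 1; a_4 = 2/3; a_5 = 1/4


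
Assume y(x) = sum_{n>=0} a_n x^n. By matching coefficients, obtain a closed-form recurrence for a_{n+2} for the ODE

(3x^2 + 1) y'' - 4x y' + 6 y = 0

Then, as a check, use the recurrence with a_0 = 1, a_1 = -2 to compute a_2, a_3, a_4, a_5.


Substitute y = sum_n a_n x^n.
(1 + 3 x^2) y'' contributes (n+2)(n+1) a_{n+2} + 3 n(n-1) a_n at x^n.
-4 x y'(x) contributes -4 n a_n at x^n.
6 y(x) contributes 6 a_n at x^n.
Matching x^n: (n+2)(n+1) a_{n+2} + (3 n(n-1) - 4 n + 6) a_n = 0.
Thus a_{n+2} = (-3 n(n-1) + 4 n - 6) / ((n+1)(n+2)) * a_n.

Check with a_0 = 1, a_1 = -2 (apply the recurrence for n = 0, 1, 2, 3): a_0 = 1, a_1 = -2, a_2 = -3, a_3 = 2/3, a_4 = 1, a_5 = -2/5.

a_(n+2) = (-3 n(n-1) + 4 n - 6) / ((n+1)(n+2)) * a_n; check: a_0 = 1, a_1 = -2, a_2 = -3, a_3 = 2/3, a_4 = 1, a_5 = -2/5


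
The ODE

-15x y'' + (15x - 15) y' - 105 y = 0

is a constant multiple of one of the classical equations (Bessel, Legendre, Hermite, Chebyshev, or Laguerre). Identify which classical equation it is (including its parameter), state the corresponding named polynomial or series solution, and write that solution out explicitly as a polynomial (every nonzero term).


All three coefficients share the factor -15; dividing through by -15 gives  x y'' + (1 - x) y' + 7 y = 0.
This matches the Laguerre equation x y'' + (1 - x) y' + n y = 0 with n = 7; the polynomial solution is L_7(x).
With y = sum_k a_k x^k, matching x^k gives (k+1)k a_{k+1} + (k+1) a_{k+1} - k a_k + n a_k = 0, i.e. (k+1)^2 a_{k+1} = (k - n) a_k = (k - 7) a_k. The right side vanishes at k = 7, so the series terminates at degree 7.
Standard normalization L_n(0) = 1 gives a_0 = 1. Work upward with a_{k+1} = (k - 7) a_k / (k+1)^2:
  a_1 = (0 - 7)(1) / 1^2 = -7/1 = -7
  a_2 = (1 - 7)(-7) / 2^2 = 42/4 = 21/2
  a_3 = (2 - 7)(21/2) / 3^2 = (-105/2)/9 = -35/6
  a_4 = (3 - 7)(-35/6) / 4^2 = (70/3)/16 = 35/24
  a_5 = (4 - 7)(35/24) / 5^2 = (-35/8)/25 = -7/40
  a_6 = (5 - 7)(-7/40) / 6^2 = (7/20)/36 = 7/720
  a_7 = (6 - 7)(7/720) / 7^2 = (-7/720)/49 = -1/5040
Hence L_7(x) = -x^7/5040 + 7 x^6/720 - 7 x^5/40 + 35 x^4/24 - 35 x^3/6 + 21 x^2/2 - 7 x + 1.

L_7(x); series = -x^7/5040 + 7 x^6/720 - 7 x^5/40 + 35 x^4/24 - 35 x^3/6 + 21 x^2/2 - 7 x + 1


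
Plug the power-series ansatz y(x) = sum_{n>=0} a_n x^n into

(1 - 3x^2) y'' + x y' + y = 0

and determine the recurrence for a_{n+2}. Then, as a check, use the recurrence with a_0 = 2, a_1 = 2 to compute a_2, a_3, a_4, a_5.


Substitute y = sum_n a_n x^n.
(1 - 3 x^2) y'' contributes (n+2)(n+1) a_{n+2} - 3 n(n-1) a_n at x^n.
x y'(x) contributes n a_n at x^n.
y(x) contributes 1 a_n at x^n.
Matching x^n: (n+2)(n+1) a_{n+2} + (-3 n(n-1) + n + 1) a_n = 0.
Thus a_{n+2} = (3 n(n-1) - n - 1) / ((n+1)(n+2)) * a_n.

Check with a_0 = 2, a_1 = 2 (apply the recurrence for n = 0, 1, 2, 3): a_0 = 2, a_1 = 2, a_2 = -1, a_3 = -2/3, a_4 = -1/4, a_5 = -7/15.

a_(n+2) = (3 n(n-1) - n - 1) / ((n+1)(n+2)) * a_n; check: a_0 = 2, a_1 = 2, a_2 = -1, a_3 = -2/3, a_4 = -1/4, a_5 = -7/15


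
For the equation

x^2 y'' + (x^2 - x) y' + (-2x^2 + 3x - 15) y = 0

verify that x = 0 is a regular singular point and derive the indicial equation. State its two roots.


Divide by x^2 to reach normal form y'' + P_1(x) y' + P_2(x) y = 0 with P_1(x) = 1 - 1/x and P_2(x) = -2 + 3/x - 15/x^2.
x = 0 is a singular point because the y'-coefficient 1 - 1/x has a pole at x = 0 and the y-coefficient -2 + 3/x - 15/x^2 has a pole at x = 0.
It is a regular singular point because x P_1(x) = p(x) = x - 1 and x^2 P_2(x) = q(x) = -2x^2 + 3x - 15 are polynomials, hence analytic at x = 0.
p(0) = -1,  q(0) = -15.
Indicial equation: r(r-1) + p(0) r + q(0) = 0, i.e. r^2 + (p(0) - 1) r + q(0) = 0, i.e. r^2 - 2 r - 15 = 0.
Discriminant: (-2)^2 - 4(-15) = 64, so r = (2 ± 8)/2.
Solving: r_1 = 5, r_2 = -3.

indicial: r^2 - 2 r - 15 = 0; roots r_1 = 5, r_2 = -3


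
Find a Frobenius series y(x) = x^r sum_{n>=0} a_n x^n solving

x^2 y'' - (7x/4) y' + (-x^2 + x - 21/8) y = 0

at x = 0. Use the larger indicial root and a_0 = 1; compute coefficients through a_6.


Write in Frobenius form y'' + (p(x)/x) y' + (q(x)/x^2) y = 0:
  p(x) = -7/4,  q(x) = -x^2 + x - 21/8.
Indicial equation: r(r-1) + (-7/4) r + (-21/8) = 0 -> roots r_1 = 7/2, r_2 = -3/4.
Take r = r_1 = 7/2. Let y(x) = x^r sum_{n>=0} a_n x^n with a_0 = 1.
Substitute y = x^r sum a_n x^n and match x^{r+n}. The recurrence is
  D(n) a_n + 1 a_{n-1} - 1 a_{n-2} = 0,  where D(n) = (r+n)(r+n-1) + (-7/4)(r+n) + (-21/8).
  a_n = [-1 a_{n-1} + 1 a_{n-2}] / D(n).
Since the indicial polynomial factors as (r - r_1)(r - r_2), D(n) = (r_1 + n - r_1)(r_1 + n - r_2) = n(n + 17/4).
Evaluating step by step (a_0 = 1):
  n = 1: D(1) = 1(1 + 17/4) = 21/4; numerator = -1(1) = -1; a_1 = (-1)/(21/4) = -4/21
  n = 2: D(2) = 2(2 + 17/4) = 25/2; numerator = -1(-4/21) + 1(1) = 25/21; a_2 = (25/21)/(25/2) = 2/21
  n = 3: D(3) = 3(3 + 17/4) = 87/4; numerator = -1(2/21) + 1(-4/21) = -2/7; a_3 = (-2/7)/(87/4) = -8/609
  n = 4: D(4) = 4(4 + 17/4) = 33; numerator = -1(-8/609) + 1(2/21) = 22/203; a_4 = (22/203)/(33) = 2/609
  n = 5: D(5) = 5(5 + 17/4) = 185/4; numerator = -1(2/609) + 1(-8/609) = -10/609; a_5 = (-10/609)/(185/4) = -8/22533
  n = 6: D(6) = 6(6 + 17/4) = 123/2; numerator = -1(-8/22533) + 1(2/609) = 82/22533; a_6 = (82/22533)/(123/2) = 4/67599

r = 7/2; a_0 = 1; a_1 = -4/21; a_2 = 2/21; a_3 = -8/609; a_4 = 2/609; a_5 = -8/22533; a_6 = 4/67599


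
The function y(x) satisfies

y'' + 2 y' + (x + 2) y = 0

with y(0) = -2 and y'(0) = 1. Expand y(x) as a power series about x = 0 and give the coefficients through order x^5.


Ansatz: y(x) = sum_{n>=0} a_n x^n, so y'(x) = sum_{n>=1} n a_n x^(n-1) and y''(x) = sum_{n>=2} n(n-1) a_n x^(n-2).
Substitute into P(x) y'' + Q(x) y' + R(x) y = 0 with P(x) = 1, Q(x) = 2, R(x) = x + 2, and match powers of x.
Initial conditions: a_0 = -2, a_1 = 1.
Setting the coefficient of each power of x to zero and solving order by order (substituting the coefficients already found):
  x^0: 2 a_2 + 2 a_1 + 2 a_0 = 0  ->  2 a_2 = -2 a_1 - 2 a_0 = 2  ->  a_2 = 1
  x^1: 6 a_3 + 4 a_2 + 2 a_1 + a_0 = 0  ->  6 a_3 = -4 a_2 - 2 a_1 - a_0 = -4  ->  a_3 = -2/3
  x^2: 12 a_4 + 6 a_3 + 2 a_2 + a_1 = 0  ->  12 a_4 = -6 a_3 - 2 a_2 - a_1 = 1  ->  a_4 = 1/12
  x^3: 20 a_5 + 8 a_4 + 2 a_3 + a_2 = 0  ->  20 a_5 = -8 a_4 - 2 a_3 - a_2 = -1/3  ->  a_5 = -1/60
Truncated series: y(x) = -2 + x + x^2 - (2/3) x^3 + (1/12) x^4 - (1/60) x^5 + O(x^6).

a_0 = -2; a_1 = 1; a_2 = 1; a_3 = -2/3; a_4 = 1/12; a_5 = -1/60


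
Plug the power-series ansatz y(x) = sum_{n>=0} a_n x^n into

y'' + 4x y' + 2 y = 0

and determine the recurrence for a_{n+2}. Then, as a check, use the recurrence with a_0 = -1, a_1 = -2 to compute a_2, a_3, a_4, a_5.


Substitute y = sum_n a_n x^n.
y''(x) has coefficient (n+2)(n+1) a_{n+2} at x^n;
4 x y'(x) has coefficient 4 n a_n at x^n (shift);
2 y(x) has coefficient 2 a_n at x^n.
Matching x^n: (n+2)(n+1) a_{n+2} + (4n + 2) a_n = 0.
Thus a_{n+2} = (-4n - 2) / ((n+1)(n+2)) * a_n.

Check with a_0 = -1, a_1 = -2 (apply the recurrence for n = 0, 1, 2, 3): a_0 = -1, a_1 = -2, a_2 = 1, a_3 = 2, a_4 = -5/6, a_5 = -7/5.

a_(n+2) = (-4n - 2) / ((n+1)(n+2)) * a_n; check: a_0 = -1, a_1 = -2, a_2 = 1, a_3 = 2, a_4 = -5/6, a_5 = -7/5


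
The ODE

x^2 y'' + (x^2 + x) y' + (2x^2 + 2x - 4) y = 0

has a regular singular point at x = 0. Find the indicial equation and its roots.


Divide by x^2 to reach normal form y'' + P_1(x) y' + P_2(x) y = 0 with P_1(x) = 1 + 1/x and P_2(x) = 2 + 2/x - 4/x^2.
x = 0 is a singular point because the y'-coefficient 1 + 1/x has a pole at x = 0 and the y-coefficient 2 + 2/x - 4/x^2 has a pole at x = 0.
It is a regular singular point because x P_1(x) = p(x) = x + 1 and x^2 P_2(x) = q(x) = 2x^2 + 2x - 4 are polynomials, hence analytic at x = 0.
p(0) = 1,  q(0) = -4.
Indicial equation: r(r-1) + p(0) r + q(0) = 0, i.e. r^2 + (p(0) - 1) r + q(0) = 0, i.e. r^2 - 4 = 0.
Discriminant: (0)^2 - 4(-4) = 16, so r = (0 ± 4)/2.
Solving: r_1 = 2, r_2 = -2.

indicial: r^2 - 4 = 0; roots r_1 = 2, r_2 = -2


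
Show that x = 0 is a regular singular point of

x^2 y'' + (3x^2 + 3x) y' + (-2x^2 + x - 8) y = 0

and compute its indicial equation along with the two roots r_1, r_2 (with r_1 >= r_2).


Divide by x^2 to reach normal form y'' + P_1(x) y' + P_2(x) y = 0 with P_1(x) = 3 + 3/x and P_2(x) = -2 + 1/x - 8/x^2.
x = 0 is a singular point because the y'-coefficient 3 + 3/x has a pole at x = 0 and the y-coefficient -2 + 1/x - 8/x^2 has a pole at x = 0.
It is a regular singular point because x P_1(x) = p(x) = 3x + 3 and x^2 P_2(x) = q(x) = -2x^2 + x - 8 are polynomials, hence analytic at x = 0.
p(0) = 3,  q(0) = -8.
Indicial equation: r(r-1) + p(0) r + q(0) = 0, i.e. r^2 + (p(0) - 1) r + q(0) = 0, i.e. r^2 + 2 r - 8 = 0.
Discriminant: (2)^2 - 4(-8) = 36, so r = (-2 ± 6)/2.
Solving: r_1 = 2, r_2 = -4.

indicial: r^2 + 2 r - 8 = 0; roots r_1 = 2, r_2 = -4


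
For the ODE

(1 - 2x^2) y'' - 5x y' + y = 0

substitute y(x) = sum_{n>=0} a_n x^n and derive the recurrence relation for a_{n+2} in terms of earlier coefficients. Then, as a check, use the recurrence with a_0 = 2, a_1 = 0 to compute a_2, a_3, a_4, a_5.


Substitute y = sum_n a_n x^n.
(1 - 2 x^2) y'' contributes (n+2)(n+1) a_{n+2} - 2 n(n-1) a_n at x^n.
-5 x y'(x) contributes -5 n a_n at x^n.
y(x) contributes 1 a_n at x^n.
Matching x^n: (n+2)(n+1) a_{n+2} + (-2 n(n-1) - 5 n + 1) a_n = 0.
Thus a_{n+2} = (2 n(n-1) + 5 n - 1) / ((n+1)(n+2)) * a_n.

Check with a_0 = 2, a_1 = 0 (apply the recurrence for n = 0, 1, 2, 3): a_0 = 2, a_1 = 0, a_2 = -1, a_3 = 0, a_4 = -13/12, a_5 = 0.

a_(n+2) = (2 n(n-1) + 5 n - 1) / ((n+1)(n+2)) * a_n; check: a_0 = 2, a_1 = 0, a_2 = -1, a_3 = 0, a_4 = -13/12, a_5 = 0


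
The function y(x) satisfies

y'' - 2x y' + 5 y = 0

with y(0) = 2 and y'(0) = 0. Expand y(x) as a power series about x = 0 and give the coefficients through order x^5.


Ansatz: y(x) = sum_{n>=0} a_n x^n, so y'(x) = sum_{n>=1} n a_n x^(n-1) and y''(x) = sum_{n>=2} n(n-1) a_n x^(n-2).
Substitute into P(x) y'' + Q(x) y' + R(x) y = 0 with P(x) = 1, Q(x) = -2x, R(x) = 5, and match powers of x.
Initial conditions: a_0 = 2, a_1 = 0.
Setting the coefficient of each power of x to zero and solving order by order (substituting the coefficients already found):
  x^0: 2 a_2 + 5 a_0 = 0  ->  2 a_2 = -5 a_0 = -10  ->  a_2 = -5
  x^1: 6 a_3 + 3 a_1 = 0  ->  6 a_3 = -3 a_1 = 0  ->  a_3 = 0
  x^2: 12 a_4 + a_2 = 0  ->  12 a_4 = -a_2 = 5  ->  a_4 = 5/12
  x^3: 20 a_5 - a_3 = 0  ->  20 a_5 = a_3 = 0  ->  a_5 = 0
Truncated series: y(x) = 2 - 5 x^2 + (5/12) x^4 + O(x^6).

a_0 = 2; a_1 = 0; a_2 = -5; a_3 = 0; a_4 = 5/12; a_5 = 0


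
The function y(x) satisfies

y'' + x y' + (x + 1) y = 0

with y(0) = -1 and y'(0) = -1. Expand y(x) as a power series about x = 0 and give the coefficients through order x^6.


Ansatz: y(x) = sum_{n>=0} a_n x^n, so y'(x) = sum_{n>=1} n a_n x^(n-1) and y''(x) = sum_{n>=2} n(n-1) a_n x^(n-2).
Substitute into P(x) y'' + Q(x) y' + R(x) y = 0 with P(x) = 1, Q(x) = x, R(x) = x + 1, and match powers of x.
Initial conditions: a_0 = -1, a_1 = -1.
Setting the coefficient of each power of x to zero and solving order by order (substituting the coefficients already found):
  x^0: 2 a_2 + a_0 = 0  ->  2 a_2 = -a_0 = 1  ->  a_2 = 1/2
  x^1: 6 a_3 + 2 a_1 + a_0 = 0  ->  6 a_3 = -2 a_1 - a_0 = 3  ->  a_3 = 1/2
  x^2: 12 a_4 + 3 a_2 + a_1 = 0  ->  12 a_4 = -3 a_2 - a_1 = -1/2  ->  a_4 = -1/24
  x^3: 20 a_5 + 4 a_3 + a_2 = 0  ->  20 a_5 = -4 a_3 - a_2 = -5/2  ->  a_5 = -1/8
  x^4: 30 a_6 + 5 a_4 + a_3 = 0  ->  30 a_6 = -5 a_4 - a_3 = -7/24  ->  a_6 = -7/720
Truncated series: y(x) = -1 - x + (1/2) x^2 + (1/2) x^3 - (1/24) x^4 - (1/8) x^5 - (7/720) x^6 + O(x^7).

a_0 = -1; a_1 = -1; a_2 = 1/2; a_3 = 1/2; a_4 = -1/24; a_5 = -1/8; a_6 = -7/720


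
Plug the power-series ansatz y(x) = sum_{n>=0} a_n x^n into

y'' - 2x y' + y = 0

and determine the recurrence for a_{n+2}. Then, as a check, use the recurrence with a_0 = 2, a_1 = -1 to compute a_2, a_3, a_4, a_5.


Substitute y = sum_n a_n x^n.
y''(x) has coefficient (n+2)(n+1) a_{n+2} at x^n;
-2 x y'(x) has coefficient -2 n a_n at x^n (shift);
y(x) has coefficient 1 a_n at x^n.
Matching x^n: (n+2)(n+1) a_{n+2} + (-2n + 1) a_n = 0.
Thus a_{n+2} = (2n - 1) / ((n+1)(n+2)) * a_n.

Check with a_0 = 2, a_1 = -1 (apply the recurrence for n = 0, 1, 2, 3): a_0 = 2, a_1 = -1, a_2 = -1, a_3 = -1/6, a_4 = -1/4, a_5 = -1/24.

a_(n+2) = (2n - 1) / ((n+1)(n+2)) * a_n; check: a_0 = 2, a_1 = -1, a_2 = -1, a_3 = -1/6, a_4 = -1/4, a_5 = -1/24


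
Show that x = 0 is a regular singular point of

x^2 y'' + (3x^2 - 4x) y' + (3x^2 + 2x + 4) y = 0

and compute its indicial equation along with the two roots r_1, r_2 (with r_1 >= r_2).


Divide by x^2 to reach normal form y'' + P_1(x) y' + P_2(x) y = 0 with P_1(x) = 3 - 4/x and P_2(x) = 3 + 2/x + 4/x^2.
x = 0 is a singular point because the y'-coefficient 3 - 4/x has a pole at x = 0 and the y-coefficient 3 + 2/x + 4/x^2 has a pole at x = 0.
It is a regular singular point because x P_1(x) = p(x) = 3x - 4 and x^2 P_2(x) = q(x) = 3x^2 + 2x + 4 are polynomials, hence analytic at x = 0.
p(0) = -4,  q(0) = 4.
Indicial equation: r(r-1) + p(0) r + q(0) = 0, i.e. r^2 + (p(0) - 1) r + q(0) = 0, i.e. r^2 - 5 r + 4 = 0.
Discriminant: (-5)^2 - 4(4) = 9, so r = (5 ± 3)/2.
Solving: r_1 = 4, r_2 = 1.

indicial: r^2 - 5 r + 4 = 0; roots r_1 = 4, r_2 = 1


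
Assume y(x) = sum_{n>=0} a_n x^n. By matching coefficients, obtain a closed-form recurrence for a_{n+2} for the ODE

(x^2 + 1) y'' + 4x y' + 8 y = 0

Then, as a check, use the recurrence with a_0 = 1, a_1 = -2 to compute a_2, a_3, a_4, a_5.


Substitute y = sum_n a_n x^n.
(1 + 1 x^2) y'' contributes (n+2)(n+1) a_{n+2} + n(n-1) a_n at x^n.
4 x y'(x) contributes 4 n a_n at x^n.
8 y(x) contributes 8 a_n at x^n.
Matching x^n: (n+2)(n+1) a_{n+2} + (n(n-1) + 4 n + 8) a_n = 0.
Thus a_{n+2} = (-n(n-1) - 4 n - 8) / ((n+1)(n+2)) * a_n.

Check with a_0 = 1, a_1 = -2 (apply the recurrence for n = 0, 1, 2, 3): a_0 = 1, a_1 = -2, a_2 = -4, a_3 = 4, a_4 = 6, a_5 = -26/5.

a_(n+2) = (-n(n-1) - 4 n - 8) / ((n+1)(n+2)) * a_n; check: a_0 = 1, a_1 = -2, a_2 = -4, a_3 = 4, a_4 = 6, a_5 = -26/5


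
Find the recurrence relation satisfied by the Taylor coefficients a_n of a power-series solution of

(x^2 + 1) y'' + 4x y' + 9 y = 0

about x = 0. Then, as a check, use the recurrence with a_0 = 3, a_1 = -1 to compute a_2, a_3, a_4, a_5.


Substitute y = sum_n a_n x^n.
(1 + 1 x^2) y'' contributes (n+2)(n+1) a_{n+2} + n(n-1) a_n at x^n.
4 x y'(x) contributes 4 n a_n at x^n.
9 y(x) contributes 9 a_n at x^n.
Matching x^n: (n+2)(n+1) a_{n+2} + (n(n-1) + 4 n + 9) a_n = 0.
Thus a_{n+2} = (-n(n-1) - 4 n - 9) / ((n+1)(n+2)) * a_n.

Check with a_0 = 3, a_1 = -1 (apply the recurrence for n = 0, 1, 2, 3): a_0 = 3, a_1 = -1, a_2 = -27/2, a_3 = 13/6, a_4 = 171/8, a_5 = -117/40.

a_(n+2) = (-n(n-1) - 4 n - 9) / ((n+1)(n+2)) * a_n; check: a_0 = 3, a_1 = -1, a_2 = -27/2, a_3 = 13/6, a_4 = 171/8, a_5 = -117/40


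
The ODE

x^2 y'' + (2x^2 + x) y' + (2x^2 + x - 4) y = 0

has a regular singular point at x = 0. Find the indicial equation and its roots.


Divide by x^2 to reach normal form y'' + P_1(x) y' + P_2(x) y = 0 with P_1(x) = 2 + 1/x and P_2(x) = 2 + 1/x - 4/x^2.
x = 0 is a singular point because the y'-coefficient 2 + 1/x has a pole at x = 0 and the y-coefficient 2 + 1/x - 4/x^2 has a pole at x = 0.
It is a regular singular point because x P_1(x) = p(x) = 2x + 1 and x^2 P_2(x) = q(x) = 2x^2 + x - 4 are polynomials, hence analytic at x = 0.
p(0) = 1,  q(0) = -4.
Indicial equation: r(r-1) + p(0) r + q(0) = 0, i.e. r^2 + (p(0) - 1) r + q(0) = 0, i.e. r^2 - 4 = 0.
Discriminant: (0)^2 - 4(-4) = 16, so r = (0 ± 4)/2.
Solving: r_1 = 2, r_2 = -2.

indicial: r^2 - 4 = 0; roots r_1 = 2, r_2 = -2


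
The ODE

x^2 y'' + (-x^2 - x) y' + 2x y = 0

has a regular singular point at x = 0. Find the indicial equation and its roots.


Divide by x^2 to reach normal form y'' + P_1(x) y' + P_2(x) y = 0 with P_1(x) = -1 - 1/x and P_2(x) = 2/x.
x = 0 is a singular point because the y'-coefficient -1 - 1/x has a pole at x = 0 and the y-coefficient 2/x has a pole at x = 0.
It is a regular singular point because x P_1(x) = p(x) = -x - 1 and x^2 P_2(x) = q(x) = 2x are polynomials, hence analytic at x = 0.
p(0) = -1,  q(0) = 0.
Indicial equation: r(r-1) + p(0) r + q(0) = 0, i.e. r^2 + (p(0) - 1) r + q(0) = 0, i.e. r^2 - 2 r = 0.
Discriminant: (-2)^2 - 4(0) = 4, so r = (2 ± 2)/2.
Solving: r_1 = 2, r_2 = 0.

indicial: r^2 - 2 r = 0; roots r_1 = 2, r_2 = 0


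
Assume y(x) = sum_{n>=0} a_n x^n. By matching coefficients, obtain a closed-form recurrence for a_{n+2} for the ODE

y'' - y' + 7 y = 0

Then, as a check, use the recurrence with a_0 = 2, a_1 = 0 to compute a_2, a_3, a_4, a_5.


Substitute y = sum_n a_n x^n.
y''(x) has coefficient (n+2)(n+1) a_{n+2} at x^n;
-y'(x) has coefficient -(n+1) a_{n+1} at x^n;
7 y(x) has coefficient 7 a_n at x^n.
Matching x^n: (n+2)(n+1) a_{n+2} - (n+1) a_{n+1} + 7 a_n = 0.
Thus a_{n+2} = [(n+1) a_{n+1} - 7 a_n] / ((n+1)(n+2)).

Check with a_0 = 2, a_1 = 0 (apply the recurrence for n = 0, 1, 2, 3): a_0 = 2, a_1 = 0, a_2 = -7, a_3 = -7/3, a_4 = 7/2, a_5 = 91/60.

a_(n+2) = [(n+1) a_(n+1) - 7 a_n] / ((n+1)(n+2)); check: a_0 = 2, a_1 = 0, a_2 = -7, a_3 = -7/3, a_4 = 7/2, a_5 = 91/60


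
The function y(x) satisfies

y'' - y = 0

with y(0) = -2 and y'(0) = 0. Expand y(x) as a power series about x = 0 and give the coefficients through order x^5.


Ansatz: y(x) = sum_{n>=0} a_n x^n, so y'(x) = sum_{n>=1} n a_n x^(n-1) and y''(x) = sum_{n>=2} n(n-1) a_n x^(n-2).
Substitute into P(x) y'' + Q(x) y' + R(x) y = 0 with P(x) = 1, Q(x) = 0, R(x) = -1, and match powers of x.
Initial conditions: a_0 = -2, a_1 = 0.
Setting the coefficient of each power of x to zero and solving order by order (substituting the coefficients already found):
  x^0: 2 a_2 - a_0 = 0  ->  2 a_2 = a_0 = -2  ->  a_2 = -1
  x^1: 6 a_3 - a_1 = 0  ->  6 a_3 = a_1 = 0  ->  a_3 = 0
  x^2: 12 a_4 - a_2 = 0  ->  12 a_4 = a_2 = -1  ->  a_4 = -1/12
  x^3: 20 a_5 - a_3 = 0  ->  20 a_5 = a_3 = 0  ->  a_5 = 0
Truncated series: y(x) = -2 - x^2 - (1/12) x^4 + O(x^6).

a_0 = -2; a_1 = 0; a_2 = -1; a_3 = 0; a_4 = -1/12; a_5 = 0


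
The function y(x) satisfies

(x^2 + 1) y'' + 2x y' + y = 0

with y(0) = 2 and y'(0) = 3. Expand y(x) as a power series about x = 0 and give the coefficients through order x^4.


Ansatz: y(x) = sum_{n>=0} a_n x^n, so y'(x) = sum_{n>=1} n a_n x^(n-1) and y''(x) = sum_{n>=2} n(n-1) a_n x^(n-2).
Substitute into P(x) y'' + Q(x) y' + R(x) y = 0 with P(x) = x^2 + 1, Q(x) = 2x, R(x) = 1, and match powers of x.
Initial conditions: a_0 = 2, a_1 = 3.
Setting the coefficient of each power of x to zero and solving order by order (substituting the coefficients already found):
  x^0: 2 a_2 + a_0 = 0  ->  2 a_2 = -a_0 = -2  ->  a_2 = -1
  x^1: 6 a_3 + 3 a_1 = 0  ->  6 a_3 = -3 a_1 = -9  ->  a_3 = -3/2
  x^2: 12 a_4 + 7 a_2 = 0  ->  12 a_4 = -7 a_2 = 7  ->  a_4 = 7/12
Truncated series: y(x) = 2 + 3 x - x^2 - (3/2) x^3 + (7/12) x^4 + O(x^5).

a_0 = 2; a_1 = 3; a_2 = -1; a_3 = -3/2; a_4 = 7/12


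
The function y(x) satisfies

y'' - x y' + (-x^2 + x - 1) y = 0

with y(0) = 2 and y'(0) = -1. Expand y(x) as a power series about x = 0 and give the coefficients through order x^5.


Ansatz: y(x) = sum_{n>=0} a_n x^n, so y'(x) = sum_{n>=1} n a_n x^(n-1) and y''(x) = sum_{n>=2} n(n-1) a_n x^(n-2).
Substitute into P(x) y'' + Q(x) y' + R(x) y = 0 with P(x) = 1, Q(x) = -x, R(x) = -x^2 + x - 1, and match powers of x.
Initial conditions: a_0 = 2, a_1 = -1.
Setting the coefficient of each power of x to zero and solving order by order (substituting the coefficients already found):
  x^0: 2 a_2 - a_0 = 0  ->  2 a_2 = a_0 = 2  ->  a_2 = 1
  x^1: 6 a_3 - 2 a_1 + a_0 = 0  ->  6 a_3 = 2 a_1 - a_0 = -4  ->  a_3 = -2/3
  x^2: 12 a_4 - 3 a_2 + a_1 - a_0 = 0  ->  12 a_4 = 3 a_2 - a_1 + a_0 = 6  ->  a_4 = 1/2
  x^3: 20 a_5 - 4 a_3 + a_2 - a_1 = 0  ->  20 a_5 = 4 a_3 - a_2 + a_1 = -14/3  ->  a_5 = -7/30
Truncated series: y(x) = 2 - x + x^2 - (2/3) x^3 + (1/2) x^4 - (7/30) x^5 + O(x^6).

a_0 = 2; a_1 = -1; a_2 = 1; a_3 = -2/3; a_4 = 1/2; a_5 = -7/30


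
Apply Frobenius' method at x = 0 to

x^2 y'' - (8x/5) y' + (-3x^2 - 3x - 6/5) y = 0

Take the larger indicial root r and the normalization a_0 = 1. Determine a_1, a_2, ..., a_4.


Write in Frobenius form y'' + (p(x)/x) y' + (q(x)/x^2) y = 0:
  p(x) = -8/5,  q(x) = -3x^2 - 3x - 6/5.
Indicial equation: r(r-1) + (-8/5) r + (-6/5) = 0 -> roots r_1 = 3, r_2 = -2/5.
Take r = r_1 = 3. Let y(x) = x^r sum_{n>=0} a_n x^n with a_0 = 1.
Substitute y = x^r sum a_n x^n and match x^{r+n}. The recurrence is
  D(n) a_n - 3 a_{n-1} - 3 a_{n-2} = 0,  where D(n) = (r+n)(r+n-1) + (-8/5)(r+n) + (-6/5).
  a_n = [3 a_{n-1} + 3 a_{n-2}] / D(n).
Since the indicial polynomial factors as (r - r_1)(r - r_2), D(n) = (r_1 + n - r_1)(r_1 + n - r_2) = n(n + 17/5).
Evaluating step by step (a_0 = 1):
  n = 1: D(1) = 1(1 + 17/5) = 22/5; numerator = 3(1) = 3; a_1 = (3)/(22/5) = 15/22
  n = 2: D(2) = 2(2 + 17/5) = 54/5; numerator = 3(15/22) + 3(1) = 111/22; a_2 = (111/22)/(54/5) = 185/396
  n = 3: D(3) = 3(3 + 17/5) = 96/5; numerator = 3(185/396) + 3(15/22) = 455/132; a_3 = (455/132)/(96/5) = 2275/12672
  n = 4: D(4) = 4(4 + 17/5) = 148/5; numerator = 3(2275/12672) + 3(185/396) = 745/384; a_4 = (745/384)/(148/5) = 3725/56832

r = 3; a_0 = 1; a_1 = 15/22; a_2 = 185/396; a_3 = 2275/12672; a_4 = 3725/56832


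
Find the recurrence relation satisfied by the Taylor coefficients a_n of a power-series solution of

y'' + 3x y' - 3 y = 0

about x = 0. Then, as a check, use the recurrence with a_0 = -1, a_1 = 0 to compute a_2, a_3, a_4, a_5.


Substitute y = sum_n a_n x^n.
y''(x) has coefficient (n+2)(n+1) a_{n+2} at x^n;
3 x y'(x) has coefficient 3 n a_n at x^n (shift);
-3 y(x) has coefficient -3 a_n at x^n.
Matching x^n: (n+2)(n+1) a_{n+2} + (3n - 3) a_n = 0.
Thus a_{n+2} = (-3n + 3) / ((n+1)(n+2)) * a_n.

Check with a_0 = -1, a_1 = 0 (apply the recurrence for n = 0, 1, 2, 3): a_0 = -1, a_1 = 0, a_2 = -3/2, a_3 = 0, a_4 = 3/8, a_5 = 0.

a_(n+2) = (-3n + 3) / ((n+1)(n+2)) * a_n; check: a_0 = -1, a_1 = 0, a_2 = -3/2, a_3 = 0, a_4 = 3/8, a_5 = 0


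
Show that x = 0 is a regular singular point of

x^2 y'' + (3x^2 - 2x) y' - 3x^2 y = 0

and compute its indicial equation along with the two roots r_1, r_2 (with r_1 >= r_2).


Divide by x^2 to reach normal form y'' + P_1(x) y' + P_2(x) y = 0 with P_1(x) = 3 - 2/x and P_2(x) = -3.
x = 0 is a singular point because the y'-coefficient 3 - 2/x has a pole at x = 0.
It is a regular singular point because x P_1(x) = p(x) = 3x - 2 and x^2 P_2(x) = q(x) = -3x^2 are polynomials, hence analytic at x = 0.
p(0) = -2,  q(0) = 0.
Indicial equation: r(r-1) + p(0) r + q(0) = 0, i.e. r^2 + (p(0) - 1) r + q(0) = 0, i.e. r^2 - 3 r = 0.
Discriminant: (-3)^2 - 4(0) = 9, so r = (3 ± 3)/2.
Solving: r_1 = 3, r_2 = 0.

indicial: r^2 - 3 r = 0; roots r_1 = 3, r_2 = 0


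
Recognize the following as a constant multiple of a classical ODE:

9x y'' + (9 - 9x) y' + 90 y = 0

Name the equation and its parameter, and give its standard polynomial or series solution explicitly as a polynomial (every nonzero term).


All three coefficients share the factor 9; dividing through by 9 gives  x y'' + (1 - x) y' + 10 y = 0.
This matches the Laguerre equation x y'' + (1 - x) y' + n y = 0 with n = 10; the polynomial solution is L_10(x).
With y = sum_k a_k x^k, matching x^k gives (k+1)k a_{k+1} + (k+1) a_{k+1} - k a_k + n a_k = 0, i.e. (k+1)^2 a_{k+1} = (k - n) a_k = (k - 10) a_k. The right side vanishes at k = 10, so the series terminates at degree 10.
Standard normalization L_n(0) = 1 gives a_0 = 1. Work upward with a_{k+1} = (k - 10) a_k / (k+1)^2:
  a_1 = (0 - 10)(1) / 1^2 = -10/1 = -10
  a_2 = (1 - 10)(-10) / 2^2 = 90/4 = 45/2
  a_3 = (2 - 10)(45/2) / 3^2 = -180/9 = -20
  a_4 = (3 - 10)(-20) / 4^2 = 140/16 = 35/4
  a_5 = (4 - 10)(35/4) / 5^2 = (-105/2)/25 = -21/10
  a_6 = (5 - 10)(-21/10) / 6^2 = (21/2)/36 = 7/24
  a_7 = (6 - 10)(7/24) / 7^2 = (-7/6)/49 = -1/42
  a_8 = (7 - 10)(-1/42) / 8^2 = (1/14)/64 = 1/896
  a_9 = (8 - 10)(1/896) / 9^2 = (-1/448)/81 = -1/36288
  a_10 = (9 - 10)(-1/36288) / 10^2 = (1/36288)/100 = 1/3628800
Hence L_10(x) = x^10/3628800 - x^9/36288 + x^8/896 - x^7/42 + 7 x^6/24 - 21 x^5/10 + 35 x^4/4 - 20 x^3 + 45 x^2/2 - 10 x + 1.

L_10(x); series = x^10/3628800 - x^9/36288 + x^8/896 - x^7/42 + 7 x^6/24 - 21 x^5/10 + 35 x^4/4 - 20 x^3 + 45 x^2/2 - 10 x + 1


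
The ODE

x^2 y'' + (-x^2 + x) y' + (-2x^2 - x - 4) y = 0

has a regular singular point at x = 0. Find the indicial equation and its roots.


Divide by x^2 to reach normal form y'' + P_1(x) y' + P_2(x) y = 0 with P_1(x) = -1 + 1/x and P_2(x) = -2 - 1/x - 4/x^2.
x = 0 is a singular point because the y'-coefficient -1 + 1/x has a pole at x = 0 and the y-coefficient -2 - 1/x - 4/x^2 has a pole at x = 0.
It is a regular singular point because x P_1(x) = p(x) = 1 - x and x^2 P_2(x) = q(x) = -2x^2 - x - 4 are polynomials, hence analytic at x = 0.
p(0) = 1,  q(0) = -4.
Indicial equation: r(r-1) + p(0) r + q(0) = 0, i.e. r^2 + (p(0) - 1) r + q(0) = 0, i.e. r^2 - 4 = 0.
Discriminant: (0)^2 - 4(-4) = 16, so r = (0 ± 4)/2.
Solving: r_1 = 2, r_2 = -2.

indicial: r^2 - 4 = 0; roots r_1 = 2, r_2 = -2


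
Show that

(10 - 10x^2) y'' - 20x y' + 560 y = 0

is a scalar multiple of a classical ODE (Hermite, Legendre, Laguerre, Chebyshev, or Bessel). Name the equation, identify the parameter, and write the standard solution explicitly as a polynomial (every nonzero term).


All three coefficients share the factor 10; dividing through by 10 gives  (1 - x^2) y'' - 2x y' + 56 y = 0.
This matches the Legendre equation (1 - x^2) y'' - 2x y' + n(n+1) y = 0 (note the -2x y' term) with n(n+1) = 56, so n = 7; the polynomial solution is P_7(x).
With y = sum_k a_k x^k, matching x^k gives (k+2)(k+1) a_{k+2} = [k(k+1) - n(n+1)] a_k = (k - 7)(k + 8) a_k. The right side vanishes at k = 7, so the series with the parity of 7 terminates at degree 7.
Standard normalization (P_n(1) = 1): leading coefficient (2n)!/(2^n (n!)^2) = 87178291200/(128*25401600) = 429/16, so a_7 = 429/16. Work downward with a_k = (k+1)(k+2) a_{k+2} / ((k - 7)(k + 8)):
  a_5 = (6)(7)(429/16) / ((5 - 7)(5 + 8)) = (9009/8)/(-26) = -693/16
  a_3 = (4)(5)(-693/16) / ((3 - 7)(3 + 8)) = (-3465/4)/(-44) = 315/16
  a_1 = (2)(3)(315/16) / ((1 - 7)(1 + 8)) = (945/8)/(-54) = -35/16
Hence P_7(x) = 429 x^7/16 - 693 x^5/16 + 315 x^3/16 - 35 x/16.

P_7(x); series = 429 x^7/16 - 693 x^5/16 + 315 x^3/16 - 35 x/16


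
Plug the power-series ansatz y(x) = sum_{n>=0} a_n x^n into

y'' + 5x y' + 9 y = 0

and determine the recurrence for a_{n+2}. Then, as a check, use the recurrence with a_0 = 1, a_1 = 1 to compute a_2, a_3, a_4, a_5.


Substitute y = sum_n a_n x^n.
y''(x) has coefficient (n+2)(n+1) a_{n+2} at x^n;
5 x y'(x) has coefficient 5 n a_n at x^n (shift);
9 y(x) has coefficient 9 a_n at x^n.
Matching x^n: (n+2)(n+1) a_{n+2} + (5n + 9) a_n = 0.
Thus a_{n+2} = (-5n - 9) / ((n+1)(n+2)) * a_n.

Check with a_0 = 1, a_1 = 1 (apply the recurrence for n = 0, 1, 2, 3): a_0 = 1, a_1 = 1, a_2 = -9/2, a_3 = -7/3, a_4 = 57/8, a_5 = 14/5.

a_(n+2) = (-5n - 9) / ((n+1)(n+2)) * a_n; check: a_0 = 1, a_1 = 1, a_2 = -9/2, a_3 = -7/3, a_4 = 57/8, a_5 = 14/5


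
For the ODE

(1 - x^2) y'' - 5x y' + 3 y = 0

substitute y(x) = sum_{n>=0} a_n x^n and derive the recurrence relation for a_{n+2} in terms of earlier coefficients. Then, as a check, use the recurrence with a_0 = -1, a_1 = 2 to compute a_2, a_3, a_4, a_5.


Substitute y = sum_n a_n x^n.
(1 - 1 x^2) y'' contributes (n+2)(n+1) a_{n+2} - n(n-1) a_n at x^n.
-5 x y'(x) contributes -5 n a_n at x^n.
3 y(x) contributes 3 a_n at x^n.
Matching x^n: (n+2)(n+1) a_{n+2} + (-n(n-1) - 5 n + 3) a_n = 0.
Thus a_{n+2} = (n(n-1) + 5 n - 3) / ((n+1)(n+2)) * a_n.

Check with a_0 = -1, a_1 = 2 (apply the recurrence for n = 0, 1, 2, 3): a_0 = -1, a_1 = 2, a_2 = 3/2, a_3 = 2/3, a_4 = 9/8, a_5 = 3/5.

a_(n+2) = (n(n-1) + 5 n - 3) / ((n+1)(n+2)) * a_n; check: a_0 = -1, a_1 = 2, a_2 = 3/2, a_3 = 2/3, a_4 = 9/8, a_5 = 3/5


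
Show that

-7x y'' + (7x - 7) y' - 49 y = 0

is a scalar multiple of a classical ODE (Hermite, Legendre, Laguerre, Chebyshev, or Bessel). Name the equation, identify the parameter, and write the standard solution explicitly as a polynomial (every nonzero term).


All three coefficients share the factor -7; dividing through by -7 gives  x y'' + (1 - x) y' + 7 y = 0.
This matches the Laguerre equation x y'' + (1 - x) y' + n y = 0 with n = 7; the polynomial solution is L_7(x).
With y = sum_k a_k x^k, matching x^k gives (k+1)k a_{k+1} + (k+1) a_{k+1} - k a_k + n a_k = 0, i.e. (k+1)^2 a_{k+1} = (k - n) a_k = (k - 7) a_k. The right side vanishes at k = 7, so the series terminates at degree 7.
Standard normalization L_n(0) = 1 gives a_0 = 1. Work upward with a_{k+1} = (k - 7) a_k / (k+1)^2:
  a_1 = (0 - 7)(1) / 1^2 = -7/1 = -7
  a_2 = (1 - 7)(-7) / 2^2 = 42/4 = 21/2
  a_3 = (2 - 7)(21/2) / 3^2 = (-105/2)/9 = -35/6
  a_4 = (3 - 7)(-35/6) / 4^2 = (70/3)/16 = 35/24
  a_5 = (4 - 7)(35/24) / 5^2 = (-35/8)/25 = -7/40
  a_6 = (5 - 7)(-7/40) / 6^2 = (7/20)/36 = 7/720
  a_7 = (6 - 7)(7/720) / 7^2 = (-7/720)/49 = -1/5040
Hence L_7(x) = -x^7/5040 + 7 x^6/720 - 7 x^5/40 + 35 x^4/24 - 35 x^3/6 + 21 x^2/2 - 7 x + 1.

L_7(x); series = -x^7/5040 + 7 x^6/720 - 7 x^5/40 + 35 x^4/24 - 35 x^3/6 + 21 x^2/2 - 7 x + 1


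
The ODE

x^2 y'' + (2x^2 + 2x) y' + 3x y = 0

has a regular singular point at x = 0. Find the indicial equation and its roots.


Divide by x^2 to reach normal form y'' + P_1(x) y' + P_2(x) y = 0 with P_1(x) = 2 + 2/x and P_2(x) = 3/x.
x = 0 is a singular point because the y'-coefficient 2 + 2/x has a pole at x = 0 and the y-coefficient 3/x has a pole at x = 0.
It is a regular singular point because x P_1(x) = p(x) = 2x + 2 and x^2 P_2(x) = q(x) = 3x are polynomials, hence analytic at x = 0.
p(0) = 2,  q(0) = 0.
Indicial equation: r(r-1) + p(0) r + q(0) = 0, i.e. r^2 + (p(0) - 1) r + q(0) = 0, i.e. r^2 + 1 r = 0.
Discriminant: (1)^2 - 4(0) = 1, so r = (-1 ± 1)/2.
Solving: r_1 = 0, r_2 = -1.

indicial: r^2 + 1 r = 0; roots r_1 = 0, r_2 = -1


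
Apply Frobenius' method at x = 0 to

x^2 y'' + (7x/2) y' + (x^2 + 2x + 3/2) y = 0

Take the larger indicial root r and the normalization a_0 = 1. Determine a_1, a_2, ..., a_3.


Write in Frobenius form y'' + (p(x)/x) y' + (q(x)/x^2) y = 0:
  p(x) = 7/2,  q(x) = x^2 + 2x + 3/2.
Indicial equation: r(r-1) + (7/2) r + (3/2) = 0 -> roots r_1 = -1, r_2 = -3/2.
Take r = r_1 = -1. Let y(x) = x^r sum_{n>=0} a_n x^n with a_0 = 1.
Substitute y = x^r sum a_n x^n and match x^{r+n}. The recurrence is
  D(n) a_n + 2 a_{n-1} + 1 a_{n-2} = 0,  where D(n) = (r+n)(r+n-1) + (7/2)(r+n) + (3/2).
  a_n = [-2 a_{n-1} - 1 a_{n-2}] / D(n).
Since the indicial polynomial factors as (r - r_1)(r - r_2), D(n) = (r_1 + n - r_1)(r_1 + n - r_2) = n(n + 1/2).
Evaluating step by step (a_0 = 1):
  n = 1: D(1) = 1(1 + 1/2) = 3/2; numerator = -2(1) = -2; a_1 = (-2)/(3/2) = -4/3
  n = 2: D(2) = 2(2 + 1/2) = 5; numerator = -2(-4/3) - 1(1) = 5/3; a_2 = (5/3)/(5) = 1/3
  n = 3: D(3) = 3(3 + 1/2) = 21/2; numerator = -2(1/3) - 1(-4/3) = 2/3; a_3 = (2/3)/(21/2) = 4/63

r = -1; a_0 = 1; a_1 = -4/3; a_2 = 1/3; a_3 = 4/63


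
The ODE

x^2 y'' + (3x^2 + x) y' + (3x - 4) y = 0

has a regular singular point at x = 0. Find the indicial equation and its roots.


Divide by x^2 to reach normal form y'' + P_1(x) y' + P_2(x) y = 0 with P_1(x) = 3 + 1/x and P_2(x) = 3/x - 4/x^2.
x = 0 is a singular point because the y'-coefficient 3 + 1/x has a pole at x = 0 and the y-coefficient 3/x - 4/x^2 has a pole at x = 0.
It is a regular singular point because x P_1(x) = p(x) = 3x + 1 and x^2 P_2(x) = q(x) = 3x - 4 are polynomials, hence analytic at x = 0.
p(0) = 1,  q(0) = -4.
Indicial equation: r(r-1) + p(0) r + q(0) = 0, i.e. r^2 + (p(0) - 1) r + q(0) = 0, i.e. r^2 - 4 = 0.
Discriminant: (0)^2 - 4(-4) = 16, so r = (0 ± 4)/2.
Solving: r_1 = 2, r_2 = -2.

indicial: r^2 - 4 = 0; roots r_1 = 2, r_2 = -2


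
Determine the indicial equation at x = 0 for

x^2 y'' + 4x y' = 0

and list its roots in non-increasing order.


Divide by x^2 to reach normal form y'' + P_1(x) y' + P_2(x) y = 0 with P_1(x) = 4/x and P_2(x) = 0.
x = 0 is a singular point because the y'-coefficient 4/x has a pole at x = 0.
It is a regular singular point because x P_1(x) = p(x) = 4 and x^2 P_2(x) = q(x) = 0 are polynomials, hence analytic at x = 0.
p(0) = 4,  q(0) = 0.
Indicial equation: r(r-1) + p(0) r + q(0) = 0, i.e. r^2 + (p(0) - 1) r + q(0) = 0, i.e. r^2 + 3 r = 0.
Discriminant: (3)^2 - 4(0) = 9, so r = (-3 ± 3)/2.
Solving: r_1 = 0, r_2 = -3.

indicial: r^2 + 3 r = 0; roots r_1 = 0, r_2 = -3
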